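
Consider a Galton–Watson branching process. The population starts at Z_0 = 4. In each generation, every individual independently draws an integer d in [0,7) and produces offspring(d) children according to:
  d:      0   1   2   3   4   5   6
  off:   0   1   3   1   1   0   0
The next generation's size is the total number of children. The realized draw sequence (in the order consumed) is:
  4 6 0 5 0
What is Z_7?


0

gen 0: Z_0=4, draws=[4, 6, 0, 5], offspring=[1, 0, 0, 0], Z_1=1
gen 1: Z_1=1, draws=[0], offspring=[0], Z_2=0
gen 2: Z_2=0, draws=[], offspring=[], Z_3=0
gen 3: Z_3=0, draws=[], offspring=[], Z_4=0
gen 4: Z_4=0, draws=[], offspring=[], Z_5=0
gen 5: Z_5=0, draws=[], offspring=[], Z_6=0
gen 6: Z_6=0, draws=[], offspring=[], Z_7=0


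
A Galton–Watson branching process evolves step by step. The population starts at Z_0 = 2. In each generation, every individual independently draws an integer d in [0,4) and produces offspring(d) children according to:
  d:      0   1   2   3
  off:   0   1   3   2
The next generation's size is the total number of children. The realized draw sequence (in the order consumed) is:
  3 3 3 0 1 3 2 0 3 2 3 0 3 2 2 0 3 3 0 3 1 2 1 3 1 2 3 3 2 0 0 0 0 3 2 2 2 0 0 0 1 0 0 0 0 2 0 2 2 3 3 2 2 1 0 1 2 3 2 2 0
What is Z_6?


36

gen 0: Z_0=2, draws=[3, 3], offspring=[2, 2], Z_1=4
gen 1: Z_1=4, draws=[3, 0, 1, 3], offspring=[2, 0, 1, 2], Z_2=5
gen 2: Z_2=5, draws=[2, 0, 3, 2, 3], offspring=[3, 0, 2, 3, 2], Z_3=10
gen 3: Z_3=10, draws=[0, 3, 2, 2, 0, 3, 3, 0, 3, 1], offspring=[0, 2, 3, 3, 0, 2, 2, 0, 2, 1], Z_4=15
gen 4: Z_4=15, draws=[2, 1, 3, 1, 2, 3, 3, 2, 0, 0, 0, 0, 3, 2, 2], offspring=[3, 1, 2, 1, 3, 2, 2, 3, 0, 0, 0, 0, 2, 3, 3], Z_5=25
gen 5: Z_5=25, draws=[2, 0, 0, 0, 1, 0, 0, 0, 0, 2, 0, 2, 2, 3, 3, 2, 2, 1, 0, 1, 2, 3, 2, 2, 0], offspring=[3, 0, 0, 0, 1, 0, 0, 0, 0, 3, 0, 3, 3, 2, 2, 3, 3, 1, 0, 1, 3, 2, 3, 3, 0], Z_6=36


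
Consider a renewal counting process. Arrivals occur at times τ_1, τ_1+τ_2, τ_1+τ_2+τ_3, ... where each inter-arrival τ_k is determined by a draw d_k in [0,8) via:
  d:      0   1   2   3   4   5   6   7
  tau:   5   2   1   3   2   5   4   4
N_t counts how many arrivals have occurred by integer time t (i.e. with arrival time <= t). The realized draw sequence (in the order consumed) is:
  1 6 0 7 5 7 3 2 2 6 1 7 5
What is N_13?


3

draw d_1=1: τ_1=2, arrival time A_1=2
draw d_2=6: τ_2=4, arrival time A_2=6
draw d_3=0: τ_3=5, arrival time A_3=11
draw d_4=7: τ_4=4, arrival time A_4=15
draw d_5=5: τ_5=5, arrival time A_5=20
draw d_6=7: τ_6=4, arrival time A_6=24
draw d_7=3: τ_7=3, arrival time A_7=27
draw d_8=2: τ_8=1, arrival time A_8=28
draw d_9=2: τ_9=1, arrival time A_9=29
draw d_10=6: τ_10=4, arrival time A_10=33
draw d_11=1: τ_11=2, arrival time A_11=35
draw d_12=7: τ_12=4, arrival time A_12=39
draw d_13=5: τ_13=5, arrival time A_13=44
N_t over t=0..13: 0:0 1:0 2:1 3:1 4:1 5:1 6:2 7:2 8:2 9:2 10:2 11:3 12:3 13:3


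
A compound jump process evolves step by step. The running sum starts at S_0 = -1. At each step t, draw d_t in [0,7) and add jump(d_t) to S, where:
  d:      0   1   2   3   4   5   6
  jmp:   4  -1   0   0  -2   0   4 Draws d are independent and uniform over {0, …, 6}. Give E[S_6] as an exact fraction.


23/7

Outcome values over d=0..6: [4, -1, 0, 0, -2, 0, 4]
Σy = 5, Σy² = 37, M = 7
μ = 5/7 = 5/7,  σ² = 37/7 − (5/7)² = 234/49
E[S_6] = -1 + 6·(5/7) = 23/7


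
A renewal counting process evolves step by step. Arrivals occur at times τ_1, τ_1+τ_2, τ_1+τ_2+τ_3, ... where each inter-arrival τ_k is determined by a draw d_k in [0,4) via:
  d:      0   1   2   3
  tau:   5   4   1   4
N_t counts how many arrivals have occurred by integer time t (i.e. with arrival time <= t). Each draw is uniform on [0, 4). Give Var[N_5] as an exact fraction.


288199/1048576

Inter-arrival values over d=0..3: [5, 4, 1, 4]
Each d has probability 1/4, so the pmf of τ is: f(1) = 1/4, f(4) = 1/2, f(5) = 1/4
Let p_n(j) = P(N_n = j), with p_0 = [1]. Condition on τ_1: p_n(0) = P(τ > n), and for j >= 1, p_n(j) = Σ_{k<=n} f(k)·p_{n−k}(j−1)
p_1 = [3/4, 1/4]  (j = 0..1)
p_2 = [3/4, 3/16, 1/16]  (j = 0..2)
p_3 = [3/4, 3/16, 3/64, 1/64]  (j = 0..3)
p_4 = [1/4, 11/16, 3/64, 3/256, 1/256]  (j = 0..4)
p_5 = [0, 11/16, 19/64, 3/256, 3/1024, 1/1024]  (j = 0..5)
E[N_5] = Σ j·p_5(j) = 1365/1024;  E[N_5²] = Σ j²·p_5(j) = 2101/1024
Var[N_5] = 2101/1024 − (1365/1024)² = 288199/1048576


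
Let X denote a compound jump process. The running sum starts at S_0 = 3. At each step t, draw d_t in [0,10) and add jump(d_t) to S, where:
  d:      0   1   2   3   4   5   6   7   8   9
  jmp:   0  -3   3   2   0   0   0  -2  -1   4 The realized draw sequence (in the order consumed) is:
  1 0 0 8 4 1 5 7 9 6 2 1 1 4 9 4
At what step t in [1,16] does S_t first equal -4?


6

t=0: S=3, d=1, jump=-3, S_1=0
t=1: S=0, d=0, jump=0, S_2=0
t=2: S=0, d=0, jump=0, S_3=0
t=3: S=0, d=8, jump=-1, S_4=-1
t=4: S=-1, d=4, jump=0, S_5=-1
t=5: S=-1, d=1, jump=-3, S_6=-4
t=6: S=-4, d=5, jump=0, S_7=-4
t=7: S=-4, d=7, jump=-2, S_8=-6
t=8: S=-6, d=9, jump=4, S_9=-2
t=9: S=-2, d=6, jump=0, S_10=-2
t=10: S=-2, d=2, jump=3, S_11=1
t=11: S=1, d=1, jump=-3, S_12=-2
t=12: S=-2, d=1, jump=-3, S_13=-5
t=13: S=-5, d=4, jump=0, S_14=-5
t=14: S=-5, d=9, jump=4, S_15=-1
t=15: S=-1, d=4, jump=0, S_16=-1


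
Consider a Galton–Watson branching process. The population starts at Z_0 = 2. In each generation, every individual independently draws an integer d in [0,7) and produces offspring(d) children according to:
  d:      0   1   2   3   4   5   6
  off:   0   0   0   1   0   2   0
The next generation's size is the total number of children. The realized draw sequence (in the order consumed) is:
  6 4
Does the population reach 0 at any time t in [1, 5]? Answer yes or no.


yes

gen 0: Z_0=2, draws=[6, 4], offspring=[0, 0], Z_1=0
gen 1: Z_1=0, draws=[], offspring=[], Z_2=0
gen 2: Z_2=0, draws=[], offspring=[], Z_3=0
gen 3: Z_3=0, draws=[], offspring=[], Z_4=0
gen 4: Z_4=0, draws=[], offspring=[], Z_5=0


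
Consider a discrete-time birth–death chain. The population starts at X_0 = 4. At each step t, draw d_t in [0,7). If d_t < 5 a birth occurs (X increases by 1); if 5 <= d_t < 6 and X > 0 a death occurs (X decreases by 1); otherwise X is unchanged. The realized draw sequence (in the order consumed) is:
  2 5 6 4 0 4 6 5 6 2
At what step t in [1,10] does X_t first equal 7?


6

t=0: X=4, d=2 → birth, X_1=5
t=1: X=5, d=5 → death, X_2=4
t=2: X=4, d=6 → hold, X_3=4
t=3: X=4, d=4 → birth, X_4=5
t=4: X=5, d=0 → birth, X_5=6
t=5: X=6, d=4 → birth, X_6=7
t=6: X=7, d=6 → hold, X_7=7
t=7: X=7, d=5 → death, X_8=6
t=8: X=6, d=6 → hold, X_9=6
t=9: X=6, d=2 → birth, X_10=7


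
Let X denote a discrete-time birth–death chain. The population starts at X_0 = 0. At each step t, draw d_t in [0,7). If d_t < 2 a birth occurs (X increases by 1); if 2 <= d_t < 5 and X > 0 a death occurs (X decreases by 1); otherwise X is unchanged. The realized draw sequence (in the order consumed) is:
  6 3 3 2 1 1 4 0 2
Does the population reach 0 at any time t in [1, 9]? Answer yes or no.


yes

t=0: X=0, d=6 → hold, X_1=0
t=1: X=0, d=3 → hold, X_2=0
t=2: X=0, d=3 → hold, X_3=0
t=3: X=0, d=2 → hold, X_4=0
t=4: X=0, d=1 → birth, X_5=1
t=5: X=1, d=1 → birth, X_6=2
t=6: X=2, d=4 → death, X_7=1
t=7: X=1, d=0 → birth, X_8=2
t=8: X=2, d=2 → death, X_9=1


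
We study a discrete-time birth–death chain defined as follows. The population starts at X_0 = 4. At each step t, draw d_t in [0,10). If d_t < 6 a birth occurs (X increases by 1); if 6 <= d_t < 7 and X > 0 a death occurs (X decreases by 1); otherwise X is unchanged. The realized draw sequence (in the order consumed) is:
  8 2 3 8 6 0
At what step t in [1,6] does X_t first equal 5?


t=0: X=4, d=8 → hold, X_1=4
t=1: X=4, d=2 → birth, X_2=5
t=2: X=5, d=3 → birth, X_3=6
t=3: X=6, d=8 → hold, X_4=6
t=4: X=6, d=6 → death, X_5=5
t=5: X=5, d=0 → birth, X_6=6

2


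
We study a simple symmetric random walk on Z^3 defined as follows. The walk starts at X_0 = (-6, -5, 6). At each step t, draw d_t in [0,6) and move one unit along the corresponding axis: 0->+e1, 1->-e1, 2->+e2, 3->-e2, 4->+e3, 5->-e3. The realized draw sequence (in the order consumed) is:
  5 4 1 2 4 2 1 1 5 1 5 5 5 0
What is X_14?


(-9, -3, 3)

t=0: X=(-6, -5, 6), d=5 → -e3, X_1=(-6, -5, 5)
t=1: X=(-6, -5, 5), d=4 → +e3, X_2=(-6, -5, 6)
t=2: X=(-6, -5, 6), d=1 → -e1, X_3=(-7, -5, 6)
t=3: X=(-7, -5, 6), d=2 → +e2, X_4=(-7, -4, 6)
t=4: X=(-7, -4, 6), d=4 → +e3, X_5=(-7, -4, 7)
t=5: X=(-7, -4, 7), d=2 → +e2, X_6=(-7, -3, 7)
t=6: X=(-7, -3, 7), d=1 → -e1, X_7=(-8, -3, 7)
t=7: X=(-8, -3, 7), d=1 → -e1, X_8=(-9, -3, 7)
t=8: X=(-9, -3, 7), d=5 → -e3, X_9=(-9, -3, 6)
t=9: X=(-9, -3, 6), d=1 → -e1, X_10=(-10, -3, 6)
t=10: X=(-10, -3, 6), d=5 → -e3, X_11=(-10, -3, 5)
t=11: X=(-10, -3, 5), d=5 → -e3, X_12=(-10, -3, 4)
t=12: X=(-10, -3, 4), d=5 → -e3, X_13=(-10, -3, 3)
t=13: X=(-10, -3, 3), d=0 → +e1, X_14=(-9, -3, 3)


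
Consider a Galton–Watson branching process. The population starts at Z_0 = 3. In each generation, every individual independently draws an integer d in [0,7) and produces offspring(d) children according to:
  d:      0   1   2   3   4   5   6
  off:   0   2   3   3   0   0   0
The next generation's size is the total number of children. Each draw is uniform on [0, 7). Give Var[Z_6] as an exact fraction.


1278399283200/13841287201

Outcome values over d=0..6: [0, 2, 3, 3, 0, 0, 0]
Σy = 8, Σy² = 22, M = 7
μ = 8/7 = 8/7,  σ² = 22/7 − (8/7)² = 90/49
V_0 = 0, E_0 = 3
V_1 = 90/49·E_0 + (8/7)²·V_0 = 270/49;  E_1 = 24/7
V_2 = 90/49·E_1 + (8/7)²·V_1 = 32400/2401;  E_2 = 192/49
V_3 = 90/49·E_2 + (8/7)²·V_2 = 2920320/117649;  E_3 = 1536/343
V_4 = 90/49·E_3 + (8/7)²·V_3 = 234316800/5764801;  E_4 = 12288/2401
V_5 = 90/49·E_4 + (8/7)²·V_4 = 17651589120/282475249;  E_5 = 98304/16807
V_6 = 90/49·E_5 + (8/7)²·V_5 = 1278399283200/13841287201;  E_6 = 786432/117649


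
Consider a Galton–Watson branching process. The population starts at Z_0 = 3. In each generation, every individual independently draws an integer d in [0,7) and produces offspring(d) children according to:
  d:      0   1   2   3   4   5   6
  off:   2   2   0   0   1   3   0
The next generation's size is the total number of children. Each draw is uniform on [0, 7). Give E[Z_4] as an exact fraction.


12288/2401

Outcome values over d=0..6: [2, 2, 0, 0, 1, 3, 0]
Σy = 8, Σy² = 18, M = 7
μ = 8/7 = 8/7,  σ² = 18/7 − (8/7)² = 62/49
E[Z_0] = 3
E[Z_1] = 8/7·E[Z_0] = 24/7
E[Z_2] = 8/7·E[Z_1] = 192/49
E[Z_3] = 8/7·E[Z_2] = 1536/343
E[Z_4] = 8/7·E[Z_3] = 12288/2401


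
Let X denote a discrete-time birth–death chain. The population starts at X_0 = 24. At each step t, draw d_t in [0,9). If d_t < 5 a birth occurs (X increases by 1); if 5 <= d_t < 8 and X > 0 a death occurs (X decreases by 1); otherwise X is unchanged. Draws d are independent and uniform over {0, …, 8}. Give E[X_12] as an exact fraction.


80/3

X can drop by at most 1 per step and X_0 = 24 > T = 12, so X_t >= 24 − t >= 12 > 0 for every t <= 12: the floor at 0 (the 'and X > 0' condition) never binds. Hence X_12 = X_0 + Σ_{t<12} Y_t with i.i.d. increments Y_t = y(d_t) ∈ {+1, −1, 0}.
Outcome values over d=0..8: [1, 1, 1, 1, 1, -1, -1, -1, 0]
Σy = 2, Σy² = 8, M = 9
μ = 2/9 = 2/9,  σ² = 8/9 − (2/9)² = 68/81
E[X_12] = 24 + 12·(2/9) = 80/3


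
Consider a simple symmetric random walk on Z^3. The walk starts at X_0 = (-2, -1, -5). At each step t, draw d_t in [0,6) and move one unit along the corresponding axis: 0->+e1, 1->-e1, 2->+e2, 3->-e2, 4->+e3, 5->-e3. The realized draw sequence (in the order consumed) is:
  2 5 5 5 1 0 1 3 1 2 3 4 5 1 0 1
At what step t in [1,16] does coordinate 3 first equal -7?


t=0: X=(-2, -1, -5), d=2 → +e2, X_1=(-2, 0, -5)
t=1: X=(-2, 0, -5), d=5 → -e3, X_2=(-2, 0, -6)
t=2: X=(-2, 0, -6), d=5 → -e3, X_3=(-2, 0, -7)
t=3: X=(-2, 0, -7), d=5 → -e3, X_4=(-2, 0, -8)
t=4: X=(-2, 0, -8), d=1 → -e1, X_5=(-3, 0, -8)
t=5: X=(-3, 0, -8), d=0 → +e1, X_6=(-2, 0, -8)
t=6: X=(-2, 0, -8), d=1 → -e1, X_7=(-3, 0, -8)
t=7: X=(-3, 0, -8), d=3 → -e2, X_8=(-3, -1, -8)
t=8: X=(-3, -1, -8), d=1 → -e1, X_9=(-4, -1, -8)
t=9: X=(-4, -1, -8), d=2 → +e2, X_10=(-4, 0, -8)
t=10: X=(-4, 0, -8), d=3 → -e2, X_11=(-4, -1, -8)
t=11: X=(-4, -1, -8), d=4 → +e3, X_12=(-4, -1, -7)
t=12: X=(-4, -1, -7), d=5 → -e3, X_13=(-4, -1, -8)
t=13: X=(-4, -1, -8), d=1 → -e1, X_14=(-5, -1, -8)
t=14: X=(-5, -1, -8), d=0 → +e1, X_15=(-4, -1, -8)
t=15: X=(-4, -1, -8), d=1 → -e1, X_16=(-5, -1, -8)

3


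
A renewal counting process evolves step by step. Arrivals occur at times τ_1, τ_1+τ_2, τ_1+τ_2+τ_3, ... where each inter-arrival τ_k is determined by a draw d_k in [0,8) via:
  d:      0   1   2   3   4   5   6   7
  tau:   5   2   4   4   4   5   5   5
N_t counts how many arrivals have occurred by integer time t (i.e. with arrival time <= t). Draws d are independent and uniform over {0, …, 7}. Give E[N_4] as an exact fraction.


33/64

Inter-arrival values over d=0..7: [5, 2, 4, 4, 4, 5, 5, 5]
Each d has probability 1/8, so the pmf of τ is: f(2) = 1/8, f(4) = 3/8, f(5) = 1/2
Renewal equation for m(n) = E[N_n]: condition on τ_1 = k (if k <= n, one arrival plus a fresh copy on the remaining n−k steps): m(n) = F(n) + Σ_{k<=n} f(k)·m(n−k), where F(n) = P(τ <= n) and m(0) = 0
m(1) = F(1) = 0
m(2) = F(2) = 1/8
m(3) = F(3) = 1/8
m(4) = F(4) + f(2)·m(2) = 1/2 + 1/8·1/8 = 33/64
E[N_4] = m(4) = 33/64


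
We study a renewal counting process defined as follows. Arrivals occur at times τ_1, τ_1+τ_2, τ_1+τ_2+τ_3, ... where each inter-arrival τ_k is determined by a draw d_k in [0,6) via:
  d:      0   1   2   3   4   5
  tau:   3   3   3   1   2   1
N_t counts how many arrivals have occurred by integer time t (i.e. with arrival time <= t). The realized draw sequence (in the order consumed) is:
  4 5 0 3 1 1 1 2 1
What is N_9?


draw d_1=4: τ_1=2, arrival time A_1=2
draw d_2=5: τ_2=1, arrival time A_2=3
draw d_3=0: τ_3=3, arrival time A_3=6
draw d_4=3: τ_4=1, arrival time A_4=7
draw d_5=1: τ_5=3, arrival time A_5=10
draw d_6=1: τ_6=3, arrival time A_6=13
draw d_7=1: τ_7=3, arrival time A_7=16
draw d_8=2: τ_8=3, arrival time A_8=19
draw d_9=1: τ_9=3, arrival time A_9=22
N_t over t=0..9: 0:0 1:0 2:1 3:2 4:2 5:2 6:3 7:4 8:4 9:4

4


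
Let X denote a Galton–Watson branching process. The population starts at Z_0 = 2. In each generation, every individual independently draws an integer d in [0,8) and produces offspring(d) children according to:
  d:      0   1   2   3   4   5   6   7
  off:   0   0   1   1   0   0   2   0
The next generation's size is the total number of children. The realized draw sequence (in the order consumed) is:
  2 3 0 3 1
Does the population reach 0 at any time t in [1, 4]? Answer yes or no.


gen 0: Z_0=2, draws=[2, 3], offspring=[1, 1], Z_1=2
gen 1: Z_1=2, draws=[0, 3], offspring=[0, 1], Z_2=1
gen 2: Z_2=1, draws=[1], offspring=[0], Z_3=0
gen 3: Z_3=0, draws=[], offspring=[], Z_4=0

yes


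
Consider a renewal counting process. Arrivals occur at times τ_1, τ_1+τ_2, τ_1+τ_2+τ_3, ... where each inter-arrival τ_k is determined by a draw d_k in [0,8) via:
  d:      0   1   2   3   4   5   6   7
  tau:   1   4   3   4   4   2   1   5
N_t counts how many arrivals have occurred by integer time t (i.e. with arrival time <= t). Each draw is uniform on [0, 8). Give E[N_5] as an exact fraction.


1545/1024

Inter-arrival values over d=0..7: [1, 4, 3, 4, 4, 2, 1, 5]
Each d has probability 1/8, so the pmf of τ is: f(1) = 1/4, f(2) = 1/8, f(3) = 1/8, f(4) = 3/8, f(5) = 1/8
Renewal equation for m(n) = E[N_n]: condition on τ_1 = k (if k <= n, one arrival plus a fresh copy on the remaining n−k steps): m(n) = F(n) + Σ_{k<=n} f(k)·m(n−k), where F(n) = P(τ <= n) and m(0) = 0
m(1) = F(1) = 1/4
m(2) = F(2) + f(1)·m(1) = 3/8 + 1/4·1/4 = 7/16
m(3) = F(3) + f(1)·m(2) + f(2)·m(1) = 1/2 + 1/4·7/16 + 1/8·1/4 = 41/64
m(4) = F(4) + f(1)·m(3) + f(2)·m(2) + f(3)·m(1) = 7/8 + 1/4·41/64 + 1/8·7/16 + 1/8·1/4 = 287/256
m(5) = F(5) + f(1)·m(4) + f(2)·m(3) + f(3)·m(2) + f(4)·m(1) = 1 + 1/4·287/256 + 1/8·41/64 + 1/8·7/16 + 3/8·1/4 = 1545/1024
E[N_5] = m(5) = 1545/1024


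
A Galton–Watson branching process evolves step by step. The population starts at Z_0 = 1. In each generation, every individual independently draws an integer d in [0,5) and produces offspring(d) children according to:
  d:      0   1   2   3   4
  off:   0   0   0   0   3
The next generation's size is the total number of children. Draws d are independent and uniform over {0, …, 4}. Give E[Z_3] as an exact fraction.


27/125

Outcome values over d=0..4: [0, 0, 0, 0, 3]
Σy = 3, Σy² = 9, M = 5
μ = 3/5 = 3/5,  σ² = 9/5 − (3/5)² = 36/25
E[Z_0] = 1
E[Z_1] = 3/5·E[Z_0] = 3/5
E[Z_2] = 3/5·E[Z_1] = 9/25
E[Z_3] = 3/5·E[Z_2] = 27/125


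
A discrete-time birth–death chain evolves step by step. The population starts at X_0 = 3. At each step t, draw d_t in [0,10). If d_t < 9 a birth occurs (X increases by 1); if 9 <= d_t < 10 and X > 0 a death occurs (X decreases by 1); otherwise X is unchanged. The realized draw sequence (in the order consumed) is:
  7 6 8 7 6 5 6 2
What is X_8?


11

t=0: X=3, d=7 → birth, X_1=4
t=1: X=4, d=6 → birth, X_2=5
t=2: X=5, d=8 → birth, X_3=6
t=3: X=6, d=7 → birth, X_4=7
t=4: X=7, d=6 → birth, X_5=8
t=5: X=8, d=5 → birth, X_6=9
t=6: X=9, d=6 → birth, X_7=10
t=7: X=10, d=2 → birth, X_8=11


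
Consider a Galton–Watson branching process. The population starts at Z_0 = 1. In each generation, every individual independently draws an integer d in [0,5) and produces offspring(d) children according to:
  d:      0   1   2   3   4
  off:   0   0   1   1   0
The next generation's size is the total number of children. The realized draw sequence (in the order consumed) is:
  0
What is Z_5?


gen 0: Z_0=1, draws=[0], offspring=[0], Z_1=0
gen 1: Z_1=0, draws=[], offspring=[], Z_2=0
gen 2: Z_2=0, draws=[], offspring=[], Z_3=0
gen 3: Z_3=0, draws=[], offspring=[], Z_4=0
gen 4: Z_4=0, draws=[], offspring=[], Z_5=0

0


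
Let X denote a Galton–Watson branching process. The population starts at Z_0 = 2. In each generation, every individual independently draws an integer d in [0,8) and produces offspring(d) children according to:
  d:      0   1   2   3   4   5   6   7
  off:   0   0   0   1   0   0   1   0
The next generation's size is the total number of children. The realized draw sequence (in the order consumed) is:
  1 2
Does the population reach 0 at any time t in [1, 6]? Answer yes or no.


gen 0: Z_0=2, draws=[1, 2], offspring=[0, 0], Z_1=0
gen 1: Z_1=0, draws=[], offspring=[], Z_2=0
gen 2: Z_2=0, draws=[], offspring=[], Z_3=0
gen 3: Z_3=0, draws=[], offspring=[], Z_4=0
gen 4: Z_4=0, draws=[], offspring=[], Z_5=0
gen 5: Z_5=0, draws=[], offspring=[], Z_6=0

yes


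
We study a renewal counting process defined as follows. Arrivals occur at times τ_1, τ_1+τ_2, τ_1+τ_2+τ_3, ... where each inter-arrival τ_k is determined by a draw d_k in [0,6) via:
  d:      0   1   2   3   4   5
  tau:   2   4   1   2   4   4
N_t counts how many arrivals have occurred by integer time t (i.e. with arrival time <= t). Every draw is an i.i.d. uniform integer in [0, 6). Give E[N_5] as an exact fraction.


Inter-arrival values over d=0..5: [2, 4, 1, 2, 4, 4]
Each d has probability 1/6, so the pmf of τ is: f(1) = 1/6, f(2) = 1/3, f(4) = 1/2
Renewal equation for m(n) = E[N_n]: condition on τ_1 = k (if k <= n, one arrival plus a fresh copy on the remaining n−k steps): m(n) = F(n) + Σ_{k<=n} f(k)·m(n−k), where F(n) = P(τ <= n) and m(0) = 0
m(1) = F(1) = 1/6
m(2) = F(2) + f(1)·m(1) = 1/2 + 1/6·1/6 = 19/36
m(3) = F(3) + f(1)·m(2) + f(2)·m(1) = 1/2 + 1/6·19/36 + 1/3·1/6 = 139/216
m(4) = F(4) + f(1)·m(3) + f(2)·m(2) = 1 + 1/6·139/216 + 1/3·19/36 = 1663/1296
m(5) = F(5) + f(1)·m(4) + f(2)·m(3) + f(4)·m(1) = 1 + 1/6·1663/1296 + 1/3·139/216 + 1/2·1/6 = 11755/7776
E[N_5] = m(5) = 11755/7776

11755/7776


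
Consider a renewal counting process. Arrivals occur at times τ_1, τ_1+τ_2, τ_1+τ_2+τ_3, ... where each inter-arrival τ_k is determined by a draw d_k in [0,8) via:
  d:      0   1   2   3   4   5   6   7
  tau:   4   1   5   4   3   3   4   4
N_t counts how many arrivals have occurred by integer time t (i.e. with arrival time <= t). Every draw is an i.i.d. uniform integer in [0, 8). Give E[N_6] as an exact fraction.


Inter-arrival values over d=0..7: [4, 1, 5, 4, 3, 3, 4, 4]
Each d has probability 1/8, so the pmf of τ is: f(1) = 1/8, f(3) = 1/4, f(4) = 1/2, f(5) = 1/8
Renewal equation for m(n) = E[N_n]: condition on τ_1 = k (if k <= n, one arrival plus a fresh copy on the remaining n−k steps): m(n) = F(n) + Σ_{k<=n} f(k)·m(n−k), where F(n) = P(τ <= n) and m(0) = 0
m(1) = F(1) = 1/8
m(2) = F(2) + f(1)·m(1) = 1/8 + 1/8·1/8 = 9/64
m(3) = F(3) + f(1)·m(2) = 3/8 + 1/8·9/64 = 201/512
m(4) = F(4) + f(1)·m(3) + f(3)·m(1) = 7/8 + 1/8·201/512 + 1/4·1/8 = 3913/4096
m(5) = F(5) + f(1)·m(4) + f(3)·m(2) + f(4)·m(1) = 1 + 1/8·3913/4096 + 1/4·9/64 + 1/2·1/8 = 39881/32768
m(6) = F(6) + f(1)·m(5) + f(3)·m(3) + f(4)·m(2) + f(5)·m(1) = 1 + 1/8·39881/32768 + 1/4·201/512 + 1/2·9/64 + 1/8·1/8 = 350281/262144
E[N_6] = m(6) = 350281/262144

350281/262144


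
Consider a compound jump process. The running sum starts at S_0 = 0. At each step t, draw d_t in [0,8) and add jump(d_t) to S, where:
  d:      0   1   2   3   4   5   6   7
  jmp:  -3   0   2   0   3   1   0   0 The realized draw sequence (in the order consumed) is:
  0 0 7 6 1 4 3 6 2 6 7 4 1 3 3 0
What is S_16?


t=0: S=0, d=0, jump=-3, S_1=-3
t=1: S=-3, d=0, jump=-3, S_2=-6
t=2: S=-6, d=7, jump=0, S_3=-6
t=3: S=-6, d=6, jump=0, S_4=-6
t=4: S=-6, d=1, jump=0, S_5=-6
t=5: S=-6, d=4, jump=3, S_6=-3
t=6: S=-3, d=3, jump=0, S_7=-3
t=7: S=-3, d=6, jump=0, S_8=-3
t=8: S=-3, d=2, jump=2, S_9=-1
t=9: S=-1, d=6, jump=0, S_10=-1
t=10: S=-1, d=7, jump=0, S_11=-1
t=11: S=-1, d=4, jump=3, S_12=2
t=12: S=2, d=1, jump=0, S_13=2
t=13: S=2, d=3, jump=0, S_14=2
t=14: S=2, d=3, jump=0, S_15=2
t=15: S=2, d=0, jump=-3, S_16=-1

-1


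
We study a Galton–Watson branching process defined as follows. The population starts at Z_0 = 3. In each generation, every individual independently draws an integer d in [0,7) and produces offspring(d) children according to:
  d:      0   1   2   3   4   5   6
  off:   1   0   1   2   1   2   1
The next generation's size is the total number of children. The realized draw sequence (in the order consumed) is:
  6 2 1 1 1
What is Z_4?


0

gen 0: Z_0=3, draws=[6, 2, 1], offspring=[1, 1, 0], Z_1=2
gen 1: Z_1=2, draws=[1, 1], offspring=[0, 0], Z_2=0
gen 2: Z_2=0, draws=[], offspring=[], Z_3=0
gen 3: Z_3=0, draws=[], offspring=[], Z_4=0


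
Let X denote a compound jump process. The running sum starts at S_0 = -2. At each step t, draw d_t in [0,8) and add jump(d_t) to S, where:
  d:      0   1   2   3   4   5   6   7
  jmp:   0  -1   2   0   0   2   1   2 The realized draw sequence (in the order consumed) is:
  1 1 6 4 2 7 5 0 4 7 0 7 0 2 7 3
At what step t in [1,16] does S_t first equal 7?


12

t=0: S=-2, d=1, jump=-1, S_1=-3
t=1: S=-3, d=1, jump=-1, S_2=-4
t=2: S=-4, d=6, jump=1, S_3=-3
t=3: S=-3, d=4, jump=0, S_4=-3
t=4: S=-3, d=2, jump=2, S_5=-1
t=5: S=-1, d=7, jump=2, S_6=1
t=6: S=1, d=5, jump=2, S_7=3
t=7: S=3, d=0, jump=0, S_8=3
t=8: S=3, d=4, jump=0, S_9=3
t=9: S=3, d=7, jump=2, S_10=5
t=10: S=5, d=0, jump=0, S_11=5
t=11: S=5, d=7, jump=2, S_12=7
t=12: S=7, d=0, jump=0, S_13=7
t=13: S=7, d=2, jump=2, S_14=9
t=14: S=9, d=7, jump=2, S_15=11
t=15: S=11, d=3, jump=0, S_16=11


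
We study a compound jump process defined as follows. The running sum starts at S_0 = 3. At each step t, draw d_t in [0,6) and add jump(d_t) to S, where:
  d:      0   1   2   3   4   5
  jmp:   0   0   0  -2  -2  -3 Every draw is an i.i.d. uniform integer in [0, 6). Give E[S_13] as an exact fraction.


-73/6

Outcome values over d=0..5: [0, 0, 0, -2, -2, -3]
Σy = -7, Σy² = 17, M = 6
μ = -7/6 = -7/6,  σ² = 17/6 − (-7/6)² = 53/36
E[S_13] = 3 + 13·(-7/6) = -73/6


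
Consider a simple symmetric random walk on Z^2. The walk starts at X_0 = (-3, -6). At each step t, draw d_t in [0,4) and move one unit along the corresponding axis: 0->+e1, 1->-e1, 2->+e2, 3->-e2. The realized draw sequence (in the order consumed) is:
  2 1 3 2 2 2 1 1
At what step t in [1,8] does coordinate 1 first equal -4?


2

t=0: X=(-3, -6), d=2 → +e2, X_1=(-3, -5)
t=1: X=(-3, -5), d=1 → -e1, X_2=(-4, -5)
t=2: X=(-4, -5), d=3 → -e2, X_3=(-4, -6)
t=3: X=(-4, -6), d=2 → +e2, X_4=(-4, -5)
t=4: X=(-4, -5), d=2 → +e2, X_5=(-4, -4)
t=5: X=(-4, -4), d=2 → +e2, X_6=(-4, -3)
t=6: X=(-4, -3), d=1 → -e1, X_7=(-5, -3)
t=7: X=(-5, -3), d=1 → -e1, X_8=(-6, -3)


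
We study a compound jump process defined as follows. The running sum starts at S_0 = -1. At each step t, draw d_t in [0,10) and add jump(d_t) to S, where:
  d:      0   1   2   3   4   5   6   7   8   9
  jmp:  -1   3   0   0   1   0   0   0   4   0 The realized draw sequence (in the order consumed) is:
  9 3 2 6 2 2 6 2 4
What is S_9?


t=0: S=-1, d=9, jump=0, S_1=-1
t=1: S=-1, d=3, jump=0, S_2=-1
t=2: S=-1, d=2, jump=0, S_3=-1
t=3: S=-1, d=6, jump=0, S_4=-1
t=4: S=-1, d=2, jump=0, S_5=-1
t=5: S=-1, d=2, jump=0, S_6=-1
t=6: S=-1, d=6, jump=0, S_7=-1
t=7: S=-1, d=2, jump=0, S_8=-1
t=8: S=-1, d=4, jump=1, S_9=0

0


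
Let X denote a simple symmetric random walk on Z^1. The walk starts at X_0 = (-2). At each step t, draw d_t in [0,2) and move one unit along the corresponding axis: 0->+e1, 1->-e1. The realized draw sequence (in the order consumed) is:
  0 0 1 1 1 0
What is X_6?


t=0: X=(-2), d=0 → +e1, X_1=(-1)
t=1: X=(-1), d=0 → +e1, X_2=(0)
t=2: X=(0), d=1 → -e1, X_3=(-1)
t=3: X=(-1), d=1 → -e1, X_4=(-2)
t=4: X=(-2), d=1 → -e1, X_5=(-3)
t=5: X=(-3), d=0 → +e1, X_6=(-2)

(-2)


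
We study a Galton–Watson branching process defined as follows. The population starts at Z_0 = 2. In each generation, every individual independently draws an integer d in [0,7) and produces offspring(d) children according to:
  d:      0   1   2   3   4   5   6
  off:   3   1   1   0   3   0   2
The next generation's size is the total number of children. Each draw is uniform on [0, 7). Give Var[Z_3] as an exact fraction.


2978400/117649

Outcome values over d=0..6: [3, 1, 1, 0, 3, 0, 2]
Σy = 10, Σy² = 24, M = 7
μ = 10/7 = 10/7,  σ² = 24/7 − (10/7)² = 68/49
V_0 = 0, E_0 = 2
V_1 = 68/49·E_0 + (10/7)²·V_0 = 136/49;  E_1 = 20/7
V_2 = 68/49·E_1 + (10/7)²·V_1 = 23120/2401;  E_2 = 200/49
V_3 = 68/49·E_2 + (10/7)²·V_2 = 2978400/117649;  E_3 = 2000/343


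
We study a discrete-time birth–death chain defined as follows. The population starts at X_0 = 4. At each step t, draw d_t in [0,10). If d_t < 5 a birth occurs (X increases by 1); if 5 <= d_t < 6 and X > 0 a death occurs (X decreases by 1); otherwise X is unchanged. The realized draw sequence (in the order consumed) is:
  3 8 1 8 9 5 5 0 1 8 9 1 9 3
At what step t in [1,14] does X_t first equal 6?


t=0: X=4, d=3 → birth, X_1=5
t=1: X=5, d=8 → hold, X_2=5
t=2: X=5, d=1 → birth, X_3=6
t=3: X=6, d=8 → hold, X_4=6
t=4: X=6, d=9 → hold, X_5=6
t=5: X=6, d=5 → death, X_6=5
t=6: X=5, d=5 → death, X_7=4
t=7: X=4, d=0 → birth, X_8=5
t=8: X=5, d=1 → birth, X_9=6
t=9: X=6, d=8 → hold, X_10=6
t=10: X=6, d=9 → hold, X_11=6
t=11: X=6, d=1 → birth, X_12=7
t=12: X=7, d=9 → hold, X_13=7
t=13: X=7, d=3 → birth, X_14=8

3


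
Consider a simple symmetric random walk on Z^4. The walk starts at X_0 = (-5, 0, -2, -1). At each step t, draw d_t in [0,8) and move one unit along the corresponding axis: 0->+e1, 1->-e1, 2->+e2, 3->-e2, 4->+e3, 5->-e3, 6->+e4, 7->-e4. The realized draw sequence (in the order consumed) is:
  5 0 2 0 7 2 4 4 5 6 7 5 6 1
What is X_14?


(-4, 2, -3, -1)

t=0: X=(-5, 0, -2, -1), d=5 → -e3, X_1=(-5, 0, -3, -1)
t=1: X=(-5, 0, -3, -1), d=0 → +e1, X_2=(-4, 0, -3, -1)
t=2: X=(-4, 0, -3, -1), d=2 → +e2, X_3=(-4, 1, -3, -1)
t=3: X=(-4, 1, -3, -1), d=0 → +e1, X_4=(-3, 1, -3, -1)
t=4: X=(-3, 1, -3, -1), d=7 → -e4, X_5=(-3, 1, -3, -2)
t=5: X=(-3, 1, -3, -2), d=2 → +e2, X_6=(-3, 2, -3, -2)
t=6: X=(-3, 2, -3, -2), d=4 → +e3, X_7=(-3, 2, -2, -2)
t=7: X=(-3, 2, -2, -2), d=4 → +e3, X_8=(-3, 2, -1, -2)
t=8: X=(-3, 2, -1, -2), d=5 → -e3, X_9=(-3, 2, -2, -2)
t=9: X=(-3, 2, -2, -2), d=6 → +e4, X_10=(-3, 2, -2, -1)
t=10: X=(-3, 2, -2, -1), d=7 → -e4, X_11=(-3, 2, -2, -2)
t=11: X=(-3, 2, -2, -2), d=5 → -e3, X_12=(-3, 2, -3, -2)
t=12: X=(-3, 2, -3, -2), d=6 → +e4, X_13=(-3, 2, -3, -1)
t=13: X=(-3, 2, -3, -1), d=1 → -e1, X_14=(-4, 2, -3, -1)


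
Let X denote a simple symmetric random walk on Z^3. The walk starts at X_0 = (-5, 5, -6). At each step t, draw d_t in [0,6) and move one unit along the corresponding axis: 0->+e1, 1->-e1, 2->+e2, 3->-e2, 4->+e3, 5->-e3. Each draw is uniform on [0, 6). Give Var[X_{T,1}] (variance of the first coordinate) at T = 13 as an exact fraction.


13/3

Outcome values over d=0..5: [1, -1, 0, 0, 0, 0]
Σy = 0, Σy² = 2, M = 6
μ = 0/6 = 0,  σ² = 2/6 − (0)² = 1/3
Independent increments: Var[X_13] = 13·σ² = 13·(1/3) = 13/3


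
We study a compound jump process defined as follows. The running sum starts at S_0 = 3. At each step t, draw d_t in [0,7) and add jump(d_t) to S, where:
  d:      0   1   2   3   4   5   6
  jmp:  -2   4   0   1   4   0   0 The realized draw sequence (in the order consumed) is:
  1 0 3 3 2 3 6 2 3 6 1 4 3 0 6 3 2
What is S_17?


t=0: S=3, d=1, jump=4, S_1=7
t=1: S=7, d=0, jump=-2, S_2=5
t=2: S=5, d=3, jump=1, S_3=6
t=3: S=6, d=3, jump=1, S_4=7
t=4: S=7, d=2, jump=0, S_5=7
t=5: S=7, d=3, jump=1, S_6=8
t=6: S=8, d=6, jump=0, S_7=8
t=7: S=8, d=2, jump=0, S_8=8
t=8: S=8, d=3, jump=1, S_9=9
t=9: S=9, d=6, jump=0, S_10=9
t=10: S=9, d=1, jump=4, S_11=13
t=11: S=13, d=4, jump=4, S_12=17
t=12: S=17, d=3, jump=1, S_13=18
t=13: S=18, d=0, jump=-2, S_14=16
t=14: S=16, d=6, jump=0, S_15=16
t=15: S=16, d=3, jump=1, S_16=17
t=16: S=17, d=2, jump=0, S_17=17

17


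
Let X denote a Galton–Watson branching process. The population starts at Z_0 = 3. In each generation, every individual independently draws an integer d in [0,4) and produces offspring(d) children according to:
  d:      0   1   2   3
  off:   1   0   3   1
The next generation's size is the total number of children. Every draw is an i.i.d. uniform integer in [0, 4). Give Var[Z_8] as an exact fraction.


Outcome values over d=0..3: [1, 0, 3, 1]
Σy = 5, Σy² = 11, M = 4
μ = 5/4 = 5/4,  σ² = 11/4 − (5/4)² = 19/16
V_0 = 0, E_0 = 3
V_1 = 19/16·E_0 + (5/4)²·V_0 = 57/16;  E_1 = 15/4
V_2 = 19/16·E_1 + (5/4)²·V_1 = 2565/256;  E_2 = 75/16
V_3 = 19/16·E_2 + (5/4)²·V_2 = 86925/4096;  E_3 = 375/64
V_4 = 19/16·E_3 + (5/4)²·V_3 = 2629125/65536;  E_4 = 1875/256
V_5 = 19/16·E_4 + (5/4)²·V_4 = 74848125/1048576;  E_5 = 9375/1024
V_6 = 19/16·E_5 + (5/4)²·V_5 = 2053603125/16777216;  E_6 = 46875/4096
V_7 = 19/16·E_6 + (5/4)²·V_6 = 54988078125/268435456;  E_7 = 234375/16384
V_8 = 19/16·E_7 + (5/4)²·V_7 = 1447661953125/4294967296;  E_8 = 1171875/65536

1447661953125/4294967296


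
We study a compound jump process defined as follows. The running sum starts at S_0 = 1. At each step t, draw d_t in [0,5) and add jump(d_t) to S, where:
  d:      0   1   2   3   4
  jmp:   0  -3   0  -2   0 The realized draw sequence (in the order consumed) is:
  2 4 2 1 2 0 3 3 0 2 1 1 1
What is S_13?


-15

t=0: S=1, d=2, jump=0, S_1=1
t=1: S=1, d=4, jump=0, S_2=1
t=2: S=1, d=2, jump=0, S_3=1
t=3: S=1, d=1, jump=-3, S_4=-2
t=4: S=-2, d=2, jump=0, S_5=-2
t=5: S=-2, d=0, jump=0, S_6=-2
t=6: S=-2, d=3, jump=-2, S_7=-4
t=7: S=-4, d=3, jump=-2, S_8=-6
t=8: S=-6, d=0, jump=0, S_9=-6
t=9: S=-6, d=2, jump=0, S_10=-6
t=10: S=-6, d=1, jump=-3, S_11=-9
t=11: S=-9, d=1, jump=-3, S_12=-12
t=12: S=-12, d=1, jump=-3, S_13=-15


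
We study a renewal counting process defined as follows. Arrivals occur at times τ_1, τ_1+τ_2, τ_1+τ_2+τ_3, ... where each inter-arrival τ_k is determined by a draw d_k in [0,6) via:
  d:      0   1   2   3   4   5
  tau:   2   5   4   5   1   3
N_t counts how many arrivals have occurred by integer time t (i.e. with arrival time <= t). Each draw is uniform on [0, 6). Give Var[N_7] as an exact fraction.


Inter-arrival values over d=0..5: [2, 5, 4, 5, 1, 3]
Each d has probability 1/6, so the pmf of τ is: f(1) = 1/6, f(2) = 1/6, f(3) = 1/6, f(4) = 1/6, f(5) = 1/3
Let p_n(j) = P(N_n = j), with p_0 = [1]. Condition on τ_1: p_n(0) = P(τ > n), and for j >= 1, p_n(j) = Σ_{k<=n} f(k)·p_{n−k}(j−1)
p_1 = [5/6, 1/6]  (j = 0..1)
p_2 = [2/3, 11/36, 1/36]  (j = 0..2)
p_3 = [1/2, 5/12, 17/216, 1/216]  (j = 0..3)
p_4 = [1/3, 1/2, 4/27, 23/1296, 1/1296]  (j = 0..4)
p_5 = [0, 13/18, 25/108, 55/1296, 29/7776, 1/7776]  (j = 0..5)
p_6 = [0, 19/36, 41/108, 35/432, 7/648, 35/46656, 1/46656]  (j = 0..6)
p_7 = [0, 13/36, 25/54, 193/1296, 7/288, 119/46656, 41/279936, 1/279936]  (j = 0..7)
E[N_7] = Σ j·p_7(j) = 516391/279936;  E[N_7²] = Σ j²·p_7(j) = 1122919/279936
Var[N_7] = 1122919/279936 − (516391/279936)² = 47685788303/78364164096

47685788303/78364164096


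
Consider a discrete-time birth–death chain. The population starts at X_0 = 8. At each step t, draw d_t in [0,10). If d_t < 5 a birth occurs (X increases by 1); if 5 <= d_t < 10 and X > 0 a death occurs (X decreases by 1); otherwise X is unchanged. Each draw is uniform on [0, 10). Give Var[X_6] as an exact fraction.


6

X can drop by at most 1 per step and X_0 = 8 > T = 6, so X_t >= 8 − t >= 2 > 0 for every t <= 6: the floor at 0 (the 'and X > 0' condition) never binds. Hence X_6 = X_0 + Σ_{t<6} Y_t with i.i.d. increments Y_t = y(d_t) ∈ {+1, −1, 0}.
Outcome values over d=0..9: [1, 1, 1, 1, 1, -1, -1, -1, -1, -1]
Σy = 0, Σy² = 10, M = 10
μ = 0/10 = 0,  σ² = 10/10 − (0)² = 1
Independent increments: Var[X_6] = 6·σ² = 6·(1) = 6


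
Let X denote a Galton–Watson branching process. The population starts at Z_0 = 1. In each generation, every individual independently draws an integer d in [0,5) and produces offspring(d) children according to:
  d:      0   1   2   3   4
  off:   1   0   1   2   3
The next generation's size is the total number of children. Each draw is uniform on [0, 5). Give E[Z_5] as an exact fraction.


16807/3125

Outcome values over d=0..4: [1, 0, 1, 2, 3]
Σy = 7, Σy² = 15, M = 5
μ = 7/5 = 7/5,  σ² = 15/5 − (7/5)² = 26/25
E[Z_0] = 1
E[Z_1] = 7/5·E[Z_0] = 7/5
E[Z_2] = 7/5·E[Z_1] = 49/25
E[Z_3] = 7/5·E[Z_2] = 343/125
E[Z_4] = 7/5·E[Z_3] = 2401/625
E[Z_5] = 7/5·E[Z_4] = 16807/3125


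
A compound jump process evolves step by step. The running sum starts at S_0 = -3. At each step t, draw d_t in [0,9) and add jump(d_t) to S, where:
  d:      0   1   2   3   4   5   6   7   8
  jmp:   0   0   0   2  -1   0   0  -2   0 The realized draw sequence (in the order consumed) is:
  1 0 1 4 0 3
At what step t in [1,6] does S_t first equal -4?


t=0: S=-3, d=1, jump=0, S_1=-3
t=1: S=-3, d=0, jump=0, S_2=-3
t=2: S=-3, d=1, jump=0, S_3=-3
t=3: S=-3, d=4, jump=-1, S_4=-4
t=4: S=-4, d=0, jump=0, S_5=-4
t=5: S=-4, d=3, jump=2, S_6=-2

4


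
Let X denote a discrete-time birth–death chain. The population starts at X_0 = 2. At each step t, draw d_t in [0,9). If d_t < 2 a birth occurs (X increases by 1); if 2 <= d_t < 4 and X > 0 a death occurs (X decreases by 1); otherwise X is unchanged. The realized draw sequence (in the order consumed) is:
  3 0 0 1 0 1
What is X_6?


t=0: X=2, d=3 → death, X_1=1
t=1: X=1, d=0 → birth, X_2=2
t=2: X=2, d=0 → birth, X_3=3
t=3: X=3, d=1 → birth, X_4=4
t=4: X=4, d=0 → birth, X_5=5
t=5: X=5, d=1 → birth, X_6=6

6


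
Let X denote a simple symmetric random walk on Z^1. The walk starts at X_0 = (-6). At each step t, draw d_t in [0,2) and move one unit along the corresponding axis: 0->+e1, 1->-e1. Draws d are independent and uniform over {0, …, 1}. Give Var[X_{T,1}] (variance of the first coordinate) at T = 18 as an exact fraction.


Outcome values over d=0..1: [1, -1]
Σy = 0, Σy² = 2, M = 2
μ = 0/2 = 0,  σ² = 2/2 − (0)² = 1
Independent increments: Var[X_18] = 18·σ² = 18·(1) = 18

18


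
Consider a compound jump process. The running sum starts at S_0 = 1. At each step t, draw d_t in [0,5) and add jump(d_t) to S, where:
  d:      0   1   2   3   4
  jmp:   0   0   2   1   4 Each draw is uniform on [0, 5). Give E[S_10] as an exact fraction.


15

Outcome values over d=0..4: [0, 0, 2, 1, 4]
Σy = 7, Σy² = 21, M = 5
μ = 7/5 = 7/5,  σ² = 21/5 − (7/5)² = 56/25
E[S_10] = 1 + 10·(7/5) = 15


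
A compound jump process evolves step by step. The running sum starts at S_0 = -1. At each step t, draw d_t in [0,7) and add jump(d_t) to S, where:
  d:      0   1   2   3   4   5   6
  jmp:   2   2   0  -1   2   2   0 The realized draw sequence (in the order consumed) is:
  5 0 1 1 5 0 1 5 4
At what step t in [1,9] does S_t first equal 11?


t=0: S=-1, d=5, jump=2, S_1=1
t=1: S=1, d=0, jump=2, S_2=3
t=2: S=3, d=1, jump=2, S_3=5
t=3: S=5, d=1, jump=2, S_4=7
t=4: S=7, d=5, jump=2, S_5=9
t=5: S=9, d=0, jump=2, S_6=11
t=6: S=11, d=1, jump=2, S_7=13
t=7: S=13, d=5, jump=2, S_8=15
t=8: S=15, d=4, jump=2, S_9=17

6


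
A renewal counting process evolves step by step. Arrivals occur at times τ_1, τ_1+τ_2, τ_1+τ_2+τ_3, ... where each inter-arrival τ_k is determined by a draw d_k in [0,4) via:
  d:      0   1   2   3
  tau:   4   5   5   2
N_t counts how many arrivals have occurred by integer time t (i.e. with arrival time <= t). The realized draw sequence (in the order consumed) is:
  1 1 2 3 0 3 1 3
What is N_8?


1

draw d_1=1: τ_1=5, arrival time A_1=5
draw d_2=1: τ_2=5, arrival time A_2=10
draw d_3=2: τ_3=5, arrival time A_3=15
draw d_4=3: τ_4=2, arrival time A_4=17
draw d_5=0: τ_5=4, arrival time A_5=21
draw d_6=3: τ_6=2, arrival time A_6=23
draw d_7=1: τ_7=5, arrival time A_7=28
draw d_8=3: τ_8=2, arrival time A_8=30
N_t over t=0..8: 0:0 1:0 2:0 3:0 4:0 5:1 6:1 7:1 8:1


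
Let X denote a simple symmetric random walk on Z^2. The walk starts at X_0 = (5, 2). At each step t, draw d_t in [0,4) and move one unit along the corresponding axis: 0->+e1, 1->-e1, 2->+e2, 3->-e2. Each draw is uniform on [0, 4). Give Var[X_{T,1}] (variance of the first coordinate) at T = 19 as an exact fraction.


19/2

Outcome values over d=0..3: [1, -1, 0, 0]
Σy = 0, Σy² = 2, M = 4
μ = 0/4 = 0,  σ² = 2/4 − (0)² = 1/2
Independent increments: Var[X_19] = 19·σ² = 19·(1/2) = 19/2


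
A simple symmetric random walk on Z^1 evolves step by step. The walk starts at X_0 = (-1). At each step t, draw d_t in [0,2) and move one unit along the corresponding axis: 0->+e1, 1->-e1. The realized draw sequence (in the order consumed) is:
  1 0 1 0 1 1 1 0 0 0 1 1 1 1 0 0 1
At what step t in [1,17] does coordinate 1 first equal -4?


7

t=0: X=(-1), d=1 → -e1, X_1=(-2)
t=1: X=(-2), d=0 → +e1, X_2=(-1)
t=2: X=(-1), d=1 → -e1, X_3=(-2)
t=3: X=(-2), d=0 → +e1, X_4=(-1)
t=4: X=(-1), d=1 → -e1, X_5=(-2)
t=5: X=(-2), d=1 → -e1, X_6=(-3)
t=6: X=(-3), d=1 → -e1, X_7=(-4)
t=7: X=(-4), d=0 → +e1, X_8=(-3)
t=8: X=(-3), d=0 → +e1, X_9=(-2)
t=9: X=(-2), d=0 → +e1, X_10=(-1)
t=10: X=(-1), d=1 → -e1, X_11=(-2)
t=11: X=(-2), d=1 → -e1, X_12=(-3)
t=12: X=(-3), d=1 → -e1, X_13=(-4)
t=13: X=(-4), d=1 → -e1, X_14=(-5)
t=14: X=(-5), d=0 → +e1, X_15=(-4)
t=15: X=(-4), d=0 → +e1, X_16=(-3)
t=16: X=(-3), d=1 → -e1, X_17=(-4)


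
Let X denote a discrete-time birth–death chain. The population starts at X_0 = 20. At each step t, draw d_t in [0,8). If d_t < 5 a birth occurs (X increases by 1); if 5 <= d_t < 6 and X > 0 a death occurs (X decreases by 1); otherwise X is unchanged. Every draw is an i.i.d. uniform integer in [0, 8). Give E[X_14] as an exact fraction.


X can drop by at most 1 per step and X_0 = 20 > T = 14, so X_t >= 20 − t >= 6 > 0 for every t <= 14: the floor at 0 (the 'and X > 0' condition) never binds. Hence X_14 = X_0 + Σ_{t<14} Y_t with i.i.d. increments Y_t = y(d_t) ∈ {+1, −1, 0}.
Outcome values over d=0..7: [1, 1, 1, 1, 1, -1, 0, 0]
Σy = 4, Σy² = 6, M = 8
μ = 4/8 = 1/2,  σ² = 6/8 − (1/2)² = 1/2
E[X_14] = 20 + 14·(1/2) = 27

27
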